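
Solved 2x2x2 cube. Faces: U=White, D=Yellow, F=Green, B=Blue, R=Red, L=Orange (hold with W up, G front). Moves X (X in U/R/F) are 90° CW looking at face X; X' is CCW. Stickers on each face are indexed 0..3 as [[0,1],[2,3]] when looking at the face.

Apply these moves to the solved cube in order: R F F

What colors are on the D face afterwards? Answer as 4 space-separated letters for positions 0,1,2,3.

After move 1 (R): R=RRRR U=WGWG F=GYGY D=YBYB B=WBWB
After move 2 (F): F=GGYY U=WGOO R=WRGR D=RRYB L=OYOB
After move 3 (F): F=YGYG U=WGBY R=OROR D=GWYB L=OROR
Query: D face = GWYB

Answer: G W Y B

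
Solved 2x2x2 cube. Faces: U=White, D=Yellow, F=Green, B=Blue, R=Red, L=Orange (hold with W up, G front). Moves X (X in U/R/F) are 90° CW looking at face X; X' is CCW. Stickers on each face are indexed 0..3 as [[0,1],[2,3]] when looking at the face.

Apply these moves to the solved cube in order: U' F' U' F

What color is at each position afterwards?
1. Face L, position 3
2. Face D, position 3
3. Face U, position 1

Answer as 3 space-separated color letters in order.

After move 1 (U'): U=WWWW F=OOGG R=GGRR B=RRBB L=BBOO
After move 2 (F'): F=OGOG U=WWGR R=YGYR D=BOYY L=BWOW
After move 3 (U'): U=WRWG F=BWOG R=OGYR B=YGBB L=RROW
After move 4 (F): F=OBGW U=WRWR R=WGGR D=YOYY L=RBOO
Query 1: L[3] = O
Query 2: D[3] = Y
Query 3: U[1] = R

Answer: O Y R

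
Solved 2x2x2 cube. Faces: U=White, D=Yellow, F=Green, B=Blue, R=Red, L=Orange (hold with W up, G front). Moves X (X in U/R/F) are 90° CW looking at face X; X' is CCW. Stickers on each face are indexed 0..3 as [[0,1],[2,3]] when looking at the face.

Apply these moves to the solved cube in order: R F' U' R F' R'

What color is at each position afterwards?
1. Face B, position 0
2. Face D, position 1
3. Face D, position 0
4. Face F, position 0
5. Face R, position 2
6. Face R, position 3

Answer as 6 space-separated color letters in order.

Answer: B B B O W O

Derivation:
After move 1 (R): R=RRRR U=WGWG F=GYGY D=YBYB B=WBWB
After move 2 (F'): F=YYGG U=WGRR R=BRYR D=OOYB L=OGOW
After move 3 (U'): U=GRWR F=OGGG R=YYYR B=BRWB L=WBOW
After move 4 (R): R=YYRY U=GGWG F=OOGB D=OWYB B=RRRB
After move 5 (F'): F=OBOG U=GGYR R=WYOY D=BWYB L=WGOW
After move 6 (R'): R=YYWO U=GRYR F=OGOR D=BBYG B=BRWB
Query 1: B[0] = B
Query 2: D[1] = B
Query 3: D[0] = B
Query 4: F[0] = O
Query 5: R[2] = W
Query 6: R[3] = O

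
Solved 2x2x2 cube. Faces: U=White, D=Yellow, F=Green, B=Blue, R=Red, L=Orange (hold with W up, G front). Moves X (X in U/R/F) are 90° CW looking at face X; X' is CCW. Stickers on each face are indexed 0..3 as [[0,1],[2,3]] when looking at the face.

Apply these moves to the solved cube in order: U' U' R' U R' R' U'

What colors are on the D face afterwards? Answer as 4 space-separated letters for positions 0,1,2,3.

Answer: Y W Y B

Derivation:
After move 1 (U'): U=WWWW F=OOGG R=GGRR B=RRBB L=BBOO
After move 2 (U'): U=WWWW F=BBGG R=OORR B=GGBB L=RROO
After move 3 (R'): R=OROR U=WBWG F=BWGW D=YBYG B=YGYB
After move 4 (U): U=WWGB F=ORGW R=YGOR B=RRYB L=BWOO
After move 5 (R'): R=GRYO U=WYGR F=OWGB D=YRYW B=GRBB
After move 6 (R'): R=ROGY U=WBGG F=OYGR D=YWYB B=WRRB
After move 7 (U'): U=BGWG F=BWGR R=OYGY B=RORB L=WROO
Query: D face = YWYB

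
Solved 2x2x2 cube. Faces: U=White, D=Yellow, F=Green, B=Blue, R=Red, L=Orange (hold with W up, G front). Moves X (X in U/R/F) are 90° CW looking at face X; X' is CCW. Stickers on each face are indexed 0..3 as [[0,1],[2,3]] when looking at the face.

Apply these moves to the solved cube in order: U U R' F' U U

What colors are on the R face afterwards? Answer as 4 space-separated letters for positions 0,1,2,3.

Answer: R G Y R

Derivation:
After move 1 (U): U=WWWW F=RRGG R=BBRR B=OOBB L=GGOO
After move 2 (U): U=WWWW F=BBGG R=OORR B=GGBB L=RROO
After move 3 (R'): R=OROR U=WBWG F=BWGW D=YBYG B=YGYB
After move 4 (F'): F=WWBG U=WBOO R=BRYR D=ROYG L=RGOW
After move 5 (U): U=OWOB F=BRBG R=YGYR B=RGYB L=WWOW
After move 6 (U): U=OOBW F=YGBG R=RGYR B=WWYB L=BROW
Query: R face = RGYR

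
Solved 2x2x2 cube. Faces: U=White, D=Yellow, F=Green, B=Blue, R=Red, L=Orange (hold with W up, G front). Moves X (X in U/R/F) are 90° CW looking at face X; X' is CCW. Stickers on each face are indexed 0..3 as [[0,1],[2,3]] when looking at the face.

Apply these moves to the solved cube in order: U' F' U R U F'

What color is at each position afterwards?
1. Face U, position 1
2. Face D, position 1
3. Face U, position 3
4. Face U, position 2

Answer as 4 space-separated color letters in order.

After move 1 (U'): U=WWWW F=OOGG R=GGRR B=RRBB L=BBOO
After move 2 (F'): F=OGOG U=WWGR R=YGYR D=BOYY L=BWOW
After move 3 (U): U=GWRW F=YGOG R=RRYR B=BWBB L=OGOW
After move 4 (R): R=YRRR U=GGRG F=YOOY D=BBYB B=WWWB
After move 5 (U): U=RGGG F=YROY R=WWRR B=OGWB L=YOOW
After move 6 (F'): F=RYYO U=RGWR R=BWBR D=OWYB L=YGOG
Query 1: U[1] = G
Query 2: D[1] = W
Query 3: U[3] = R
Query 4: U[2] = W

Answer: G W R W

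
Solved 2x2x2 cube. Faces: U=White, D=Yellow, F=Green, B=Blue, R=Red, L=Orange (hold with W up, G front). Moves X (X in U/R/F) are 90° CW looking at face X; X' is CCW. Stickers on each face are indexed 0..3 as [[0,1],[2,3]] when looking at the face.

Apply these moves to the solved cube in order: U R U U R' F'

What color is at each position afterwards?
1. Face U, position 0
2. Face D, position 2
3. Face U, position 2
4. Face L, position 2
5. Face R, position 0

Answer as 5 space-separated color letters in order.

Answer: G Y G O O

Derivation:
After move 1 (U): U=WWWW F=RRGG R=BBRR B=OOBB L=GGOO
After move 2 (R): R=RBRB U=WRWG F=RYGY D=YBYO B=WOWB
After move 3 (U): U=WWGR F=RBGY R=WORB B=GGWB L=RYOO
After move 4 (U): U=GWRW F=WOGY R=GGRB B=RYWB L=RBOO
After move 5 (R'): R=GBGR U=GWRR F=WWGW D=YOYY B=OYBB
After move 6 (F'): F=WWWG U=GWGG R=OBYR D=BOYY L=RROR
Query 1: U[0] = G
Query 2: D[2] = Y
Query 3: U[2] = G
Query 4: L[2] = O
Query 5: R[0] = O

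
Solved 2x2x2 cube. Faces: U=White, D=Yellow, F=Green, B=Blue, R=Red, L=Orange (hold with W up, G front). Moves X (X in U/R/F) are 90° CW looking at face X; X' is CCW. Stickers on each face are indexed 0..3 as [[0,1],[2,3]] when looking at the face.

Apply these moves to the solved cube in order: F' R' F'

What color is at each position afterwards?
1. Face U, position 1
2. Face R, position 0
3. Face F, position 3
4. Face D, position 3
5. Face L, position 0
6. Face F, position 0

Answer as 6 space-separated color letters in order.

After move 1 (F'): F=GGGG U=WWRR R=YRYR D=OOYY L=OWOW
After move 2 (R'): R=RRYY U=WBRB F=GWGR D=OGYG B=YBOB
After move 3 (F'): F=WRGG U=WBRY R=GROY D=WWYG L=OBOR
Query 1: U[1] = B
Query 2: R[0] = G
Query 3: F[3] = G
Query 4: D[3] = G
Query 5: L[0] = O
Query 6: F[0] = W

Answer: B G G G O W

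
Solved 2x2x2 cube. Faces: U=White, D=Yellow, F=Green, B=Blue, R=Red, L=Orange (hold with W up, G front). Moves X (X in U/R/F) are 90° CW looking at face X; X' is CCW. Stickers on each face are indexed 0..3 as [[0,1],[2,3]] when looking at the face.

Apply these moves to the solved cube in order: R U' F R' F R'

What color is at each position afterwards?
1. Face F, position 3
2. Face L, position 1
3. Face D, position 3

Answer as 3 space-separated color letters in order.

Answer: Y R G

Derivation:
After move 1 (R): R=RRRR U=WGWG F=GYGY D=YBYB B=WBWB
After move 2 (U'): U=GGWW F=OOGY R=GYRR B=RRWB L=WBOO
After move 3 (F): F=GOYO U=GGOB R=WYWR D=RGYB L=WYOB
After move 4 (R'): R=YRWW U=GWOR F=GGYB D=ROYO B=BRGB
After move 5 (F): F=YGBG U=GWBY R=ORRW D=WYYO L=WROO
After move 6 (R'): R=RWOR U=GGBB F=YWBY D=WGYG B=ORYB
Query 1: F[3] = Y
Query 2: L[1] = R
Query 3: D[3] = G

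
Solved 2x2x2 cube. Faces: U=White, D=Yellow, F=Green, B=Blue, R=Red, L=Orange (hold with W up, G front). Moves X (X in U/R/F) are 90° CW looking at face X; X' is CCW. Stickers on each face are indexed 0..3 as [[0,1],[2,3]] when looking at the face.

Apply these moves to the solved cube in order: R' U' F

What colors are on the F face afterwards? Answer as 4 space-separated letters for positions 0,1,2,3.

After move 1 (R'): R=RRRR U=WBWB F=GWGW D=YGYG B=YBYB
After move 2 (U'): U=BBWW F=OOGW R=GWRR B=RRYB L=YBOO
After move 3 (F): F=GOWO U=BBOB R=WWWR D=RGYG L=YYOG
Query: F face = GOWO

Answer: G O W O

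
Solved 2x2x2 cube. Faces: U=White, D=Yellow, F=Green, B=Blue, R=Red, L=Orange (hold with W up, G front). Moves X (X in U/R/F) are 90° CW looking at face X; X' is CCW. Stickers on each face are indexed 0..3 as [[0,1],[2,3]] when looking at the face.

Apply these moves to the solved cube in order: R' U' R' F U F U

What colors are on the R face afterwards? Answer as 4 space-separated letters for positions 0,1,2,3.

After move 1 (R'): R=RRRR U=WBWB F=GWGW D=YGYG B=YBYB
After move 2 (U'): U=BBWW F=OOGW R=GWRR B=RRYB L=YBOO
After move 3 (R'): R=WRGR U=BYWR F=OBGW D=YOYW B=GRGB
After move 4 (F): F=GOWB U=BYOB R=WRRR D=GWYW L=YYOO
After move 5 (U): U=OBBY F=WRWB R=GRRR B=YYGB L=GOOO
After move 6 (F): F=WWBR U=OBOO R=BRYR D=RGYW L=GGOW
After move 7 (U): U=OOOB F=BRBR R=YYYR B=GGGB L=WWOW
Query: R face = YYYR

Answer: Y Y Y R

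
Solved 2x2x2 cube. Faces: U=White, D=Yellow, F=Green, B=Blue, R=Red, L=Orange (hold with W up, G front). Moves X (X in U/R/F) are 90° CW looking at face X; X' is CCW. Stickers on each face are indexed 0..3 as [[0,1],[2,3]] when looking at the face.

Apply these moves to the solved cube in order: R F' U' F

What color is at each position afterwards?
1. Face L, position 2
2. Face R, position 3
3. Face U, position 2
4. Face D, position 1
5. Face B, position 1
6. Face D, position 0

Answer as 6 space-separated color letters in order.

After move 1 (R): R=RRRR U=WGWG F=GYGY D=YBYB B=WBWB
After move 2 (F'): F=YYGG U=WGRR R=BRYR D=OOYB L=OGOW
After move 3 (U'): U=GRWR F=OGGG R=YYYR B=BRWB L=WBOW
After move 4 (F): F=GOGG U=GRWB R=WYRR D=YYYB L=WOOO
Query 1: L[2] = O
Query 2: R[3] = R
Query 3: U[2] = W
Query 4: D[1] = Y
Query 5: B[1] = R
Query 6: D[0] = Y

Answer: O R W Y R Y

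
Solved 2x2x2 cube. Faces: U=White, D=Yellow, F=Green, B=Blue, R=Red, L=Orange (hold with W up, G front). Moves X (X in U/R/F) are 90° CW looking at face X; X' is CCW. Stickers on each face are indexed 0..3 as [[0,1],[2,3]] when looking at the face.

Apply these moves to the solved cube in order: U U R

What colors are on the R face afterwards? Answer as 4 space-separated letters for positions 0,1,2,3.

Answer: R O R O

Derivation:
After move 1 (U): U=WWWW F=RRGG R=BBRR B=OOBB L=GGOO
After move 2 (U): U=WWWW F=BBGG R=OORR B=GGBB L=RROO
After move 3 (R): R=RORO U=WBWG F=BYGY D=YBYG B=WGWB
Query: R face = RORO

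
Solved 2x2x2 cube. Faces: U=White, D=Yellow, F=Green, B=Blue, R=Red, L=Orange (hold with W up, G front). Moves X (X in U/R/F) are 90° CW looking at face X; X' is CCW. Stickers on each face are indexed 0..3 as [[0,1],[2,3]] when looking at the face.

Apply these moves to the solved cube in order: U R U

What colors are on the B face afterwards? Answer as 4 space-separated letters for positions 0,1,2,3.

Answer: G G W B

Derivation:
After move 1 (U): U=WWWW F=RRGG R=BBRR B=OOBB L=GGOO
After move 2 (R): R=RBRB U=WRWG F=RYGY D=YBYO B=WOWB
After move 3 (U): U=WWGR F=RBGY R=WORB B=GGWB L=RYOO
Query: B face = GGWB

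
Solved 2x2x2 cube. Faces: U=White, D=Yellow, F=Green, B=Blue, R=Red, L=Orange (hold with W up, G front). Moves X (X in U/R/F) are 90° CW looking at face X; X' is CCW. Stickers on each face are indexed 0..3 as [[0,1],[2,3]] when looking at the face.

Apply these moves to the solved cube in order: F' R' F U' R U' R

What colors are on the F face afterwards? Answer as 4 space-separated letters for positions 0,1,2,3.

Answer: Y O R R

Derivation:
After move 1 (F'): F=GGGG U=WWRR R=YRYR D=OOYY L=OWOW
After move 2 (R'): R=RRYY U=WBRB F=GWGR D=OGYG B=YBOB
After move 3 (F): F=GGRW U=WBWW R=RRBY D=YRYG L=OOOG
After move 4 (U'): U=BWWW F=OORW R=GGBY B=RROB L=YBOG
After move 5 (R): R=BGYG U=BOWW F=ORRG D=YOYR B=WRWB
After move 6 (U'): U=OWBW F=YBRG R=ORYG B=BGWB L=WROG
After move 7 (R): R=YOGR U=OBBG F=YORR D=YWYB B=WGWB
Query: F face = YORR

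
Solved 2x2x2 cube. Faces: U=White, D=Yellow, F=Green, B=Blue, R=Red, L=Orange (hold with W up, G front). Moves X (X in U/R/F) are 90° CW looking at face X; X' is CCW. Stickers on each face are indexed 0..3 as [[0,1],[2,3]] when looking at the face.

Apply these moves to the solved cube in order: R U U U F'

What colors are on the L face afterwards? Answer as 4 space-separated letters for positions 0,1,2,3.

Answer: W W O W

Derivation:
After move 1 (R): R=RRRR U=WGWG F=GYGY D=YBYB B=WBWB
After move 2 (U): U=WWGG F=RRGY R=WBRR B=OOWB L=GYOO
After move 3 (U): U=GWGW F=WBGY R=OORR B=GYWB L=RROO
After move 4 (U): U=GGWW F=OOGY R=GYRR B=RRWB L=WBOO
After move 5 (F'): F=OYOG U=GGGR R=BYYR D=BOYB L=WWOW
Query: L face = WWOW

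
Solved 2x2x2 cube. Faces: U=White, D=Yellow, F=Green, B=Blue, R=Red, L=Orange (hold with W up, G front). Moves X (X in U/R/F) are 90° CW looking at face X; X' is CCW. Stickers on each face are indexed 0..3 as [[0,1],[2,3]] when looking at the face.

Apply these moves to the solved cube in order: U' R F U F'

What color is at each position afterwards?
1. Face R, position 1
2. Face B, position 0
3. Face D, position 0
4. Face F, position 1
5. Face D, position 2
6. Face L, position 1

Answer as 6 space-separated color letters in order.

Answer: R B O Y Y O

Derivation:
After move 1 (U'): U=WWWW F=OOGG R=GGRR B=RRBB L=BBOO
After move 2 (R): R=RGRG U=WOWG F=OYGY D=YBYR B=WRWB
After move 3 (F): F=GOYY U=WOOB R=WGGG D=RRYR L=BYOB
After move 4 (U): U=OWBO F=WGYY R=WRGG B=BYWB L=GOOB
After move 5 (F'): F=GYWY U=OWWG R=RRRG D=OBYR L=GOOB
Query 1: R[1] = R
Query 2: B[0] = B
Query 3: D[0] = O
Query 4: F[1] = Y
Query 5: D[2] = Y
Query 6: L[1] = O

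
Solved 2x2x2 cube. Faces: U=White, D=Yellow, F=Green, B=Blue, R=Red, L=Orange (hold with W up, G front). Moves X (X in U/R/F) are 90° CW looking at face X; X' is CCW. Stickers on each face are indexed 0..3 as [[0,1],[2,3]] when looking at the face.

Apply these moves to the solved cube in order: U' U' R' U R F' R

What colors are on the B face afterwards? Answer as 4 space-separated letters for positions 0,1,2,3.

After move 1 (U'): U=WWWW F=OOGG R=GGRR B=RRBB L=BBOO
After move 2 (U'): U=WWWW F=BBGG R=OORR B=GGBB L=RROO
After move 3 (R'): R=OROR U=WBWG F=BWGW D=YBYG B=YGYB
After move 4 (U): U=WWGB F=ORGW R=YGOR B=RRYB L=BWOO
After move 5 (R): R=OYRG U=WRGW F=OBGG D=YYYR B=BRWB
After move 6 (F'): F=BGOG U=WROR R=YYYG D=WOYR L=BWOG
After move 7 (R): R=YYGY U=WGOG F=BOOR D=WWYB B=RRRB
Query: B face = RRRB

Answer: R R R B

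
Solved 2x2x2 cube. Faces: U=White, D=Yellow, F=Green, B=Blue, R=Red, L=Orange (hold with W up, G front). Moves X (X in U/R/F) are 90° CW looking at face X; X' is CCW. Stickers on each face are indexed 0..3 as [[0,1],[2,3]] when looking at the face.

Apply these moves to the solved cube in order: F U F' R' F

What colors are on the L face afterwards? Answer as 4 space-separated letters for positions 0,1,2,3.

After move 1 (F): F=GGGG U=WWOO R=WRWR D=RRYY L=OYOY
After move 2 (U): U=OWOW F=WRGG R=BBWR B=OYBB L=GGOY
After move 3 (F'): F=RGWG U=OWBW R=RBRR D=GYYY L=GWOO
After move 4 (R'): R=BRRR U=OBBO F=RWWW D=GGYG B=YYYB
After move 5 (F): F=WRWW U=OBOW R=BROR D=RBYG L=GGOG
Query: L face = GGOG

Answer: G G O G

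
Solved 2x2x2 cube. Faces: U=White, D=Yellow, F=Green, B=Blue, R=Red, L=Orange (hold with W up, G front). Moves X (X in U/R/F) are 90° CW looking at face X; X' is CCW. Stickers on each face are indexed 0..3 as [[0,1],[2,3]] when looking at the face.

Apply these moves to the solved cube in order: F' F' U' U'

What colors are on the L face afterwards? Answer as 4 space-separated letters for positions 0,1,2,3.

Answer: O R O R

Derivation:
After move 1 (F'): F=GGGG U=WWRR R=YRYR D=OOYY L=OWOW
After move 2 (F'): F=GGGG U=WWYY R=OROR D=WWYY L=OROR
After move 3 (U'): U=WYWY F=ORGG R=GGOR B=ORBB L=BBOR
After move 4 (U'): U=YYWW F=BBGG R=OROR B=GGBB L=OROR
Query: L face = OROR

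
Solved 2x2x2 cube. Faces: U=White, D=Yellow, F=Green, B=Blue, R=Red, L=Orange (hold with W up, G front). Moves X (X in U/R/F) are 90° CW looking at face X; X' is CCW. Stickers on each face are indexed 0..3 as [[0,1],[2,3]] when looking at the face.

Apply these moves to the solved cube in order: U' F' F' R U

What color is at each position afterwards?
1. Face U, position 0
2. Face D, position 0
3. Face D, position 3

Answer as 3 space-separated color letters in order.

Answer: Y W R

Derivation:
After move 1 (U'): U=WWWW F=OOGG R=GGRR B=RRBB L=BBOO
After move 2 (F'): F=OGOG U=WWGR R=YGYR D=BOYY L=BWOW
After move 3 (F'): F=GGOO U=WWYY R=OGBR D=WWYY L=BROG
After move 4 (R): R=BORG U=WGYO F=GWOY D=WBYR B=YRWB
After move 5 (U): U=YWOG F=BOOY R=YRRG B=BRWB L=GWOG
Query 1: U[0] = Y
Query 2: D[0] = W
Query 3: D[3] = R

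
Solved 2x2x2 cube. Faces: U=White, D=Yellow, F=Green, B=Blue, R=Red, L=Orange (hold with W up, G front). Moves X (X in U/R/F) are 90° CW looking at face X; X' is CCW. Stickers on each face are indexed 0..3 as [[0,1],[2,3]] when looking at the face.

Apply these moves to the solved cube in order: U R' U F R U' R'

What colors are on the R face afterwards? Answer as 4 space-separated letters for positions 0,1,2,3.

Answer: Y O G R

Derivation:
After move 1 (U): U=WWWW F=RRGG R=BBRR B=OOBB L=GGOO
After move 2 (R'): R=BRBR U=WBWO F=RWGW D=YRYG B=YOYB
After move 3 (U): U=WWOB F=BRGW R=YOBR B=GGYB L=RWOO
After move 4 (F): F=GBWR U=WWOW R=OOBR D=BYYG L=RYOR
After move 5 (R): R=BORO U=WBOR F=GYWG D=BYYG B=WGWB
After move 6 (U'): U=BRWO F=RYWG R=GYRO B=BOWB L=WGOR
After move 7 (R'): R=YOGR U=BWWB F=RRWO D=BYYG B=GOYB
Query: R face = YOGR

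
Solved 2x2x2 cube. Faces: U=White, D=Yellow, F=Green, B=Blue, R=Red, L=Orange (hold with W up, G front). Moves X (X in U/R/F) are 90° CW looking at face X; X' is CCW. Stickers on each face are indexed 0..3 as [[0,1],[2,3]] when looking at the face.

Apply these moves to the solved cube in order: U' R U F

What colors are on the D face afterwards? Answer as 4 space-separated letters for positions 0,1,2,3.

After move 1 (U'): U=WWWW F=OOGG R=GGRR B=RRBB L=BBOO
After move 2 (R): R=RGRG U=WOWG F=OYGY D=YBYR B=WRWB
After move 3 (U): U=WWGO F=RGGY R=WRRG B=BBWB L=OYOO
After move 4 (F): F=GRYG U=WWOY R=GROG D=RWYR L=OYOB
Query: D face = RWYR

Answer: R W Y R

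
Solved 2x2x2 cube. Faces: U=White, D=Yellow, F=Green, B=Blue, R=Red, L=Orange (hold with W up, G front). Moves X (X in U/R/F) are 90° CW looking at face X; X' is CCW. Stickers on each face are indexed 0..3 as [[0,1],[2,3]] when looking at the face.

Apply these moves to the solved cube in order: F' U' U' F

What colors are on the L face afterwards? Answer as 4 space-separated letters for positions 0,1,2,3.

After move 1 (F'): F=GGGG U=WWRR R=YRYR D=OOYY L=OWOW
After move 2 (U'): U=WRWR F=OWGG R=GGYR B=YRBB L=BBOW
After move 3 (U'): U=RRWW F=BBGG R=OWYR B=GGBB L=YROW
After move 4 (F): F=GBGB U=RRWR R=WWWR D=YOYY L=YOOO
Query: L face = YOOO

Answer: Y O O O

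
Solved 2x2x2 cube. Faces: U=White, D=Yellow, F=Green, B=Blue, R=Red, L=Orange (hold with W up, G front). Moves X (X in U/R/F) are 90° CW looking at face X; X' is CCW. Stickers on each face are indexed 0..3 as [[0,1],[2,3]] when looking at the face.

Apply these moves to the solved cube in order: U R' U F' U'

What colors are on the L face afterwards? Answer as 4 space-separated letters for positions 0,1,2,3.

Answer: G G O O

Derivation:
After move 1 (U): U=WWWW F=RRGG R=BBRR B=OOBB L=GGOO
After move 2 (R'): R=BRBR U=WBWO F=RWGW D=YRYG B=YOYB
After move 3 (U): U=WWOB F=BRGW R=YOBR B=GGYB L=RWOO
After move 4 (F'): F=RWBG U=WWYB R=ROYR D=WOYG L=RBOO
After move 5 (U'): U=WBWY F=RBBG R=RWYR B=ROYB L=GGOO
Query: L face = GGOO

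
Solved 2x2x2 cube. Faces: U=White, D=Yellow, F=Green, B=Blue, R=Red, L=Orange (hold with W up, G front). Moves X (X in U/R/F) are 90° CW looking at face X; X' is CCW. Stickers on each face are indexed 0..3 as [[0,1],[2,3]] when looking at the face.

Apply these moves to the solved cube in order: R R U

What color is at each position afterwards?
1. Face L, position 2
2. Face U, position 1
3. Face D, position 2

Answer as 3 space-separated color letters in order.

After move 1 (R): R=RRRR U=WGWG F=GYGY D=YBYB B=WBWB
After move 2 (R): R=RRRR U=WYWY F=GBGB D=YWYW B=GBGB
After move 3 (U): U=WWYY F=RRGB R=GBRR B=OOGB L=GBOO
Query 1: L[2] = O
Query 2: U[1] = W
Query 3: D[2] = Y

Answer: O W Y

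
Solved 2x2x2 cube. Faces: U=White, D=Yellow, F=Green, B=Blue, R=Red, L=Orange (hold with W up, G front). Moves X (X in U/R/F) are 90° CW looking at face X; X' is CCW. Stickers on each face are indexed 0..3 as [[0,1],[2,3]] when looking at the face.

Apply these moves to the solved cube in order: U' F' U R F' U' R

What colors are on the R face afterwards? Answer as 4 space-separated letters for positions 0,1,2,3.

Answer: B O R Y

Derivation:
After move 1 (U'): U=WWWW F=OOGG R=GGRR B=RRBB L=BBOO
After move 2 (F'): F=OGOG U=WWGR R=YGYR D=BOYY L=BWOW
After move 3 (U): U=GWRW F=YGOG R=RRYR B=BWBB L=OGOW
After move 4 (R): R=YRRR U=GGRG F=YOOY D=BBYB B=WWWB
After move 5 (F'): F=OYYO U=GGYR R=BRBR D=GWYB L=OGOR
After move 6 (U'): U=GRGY F=OGYO R=OYBR B=BRWB L=WWOR
After move 7 (R): R=BORY U=GGGO F=OWYB D=GWYB B=YRRB
Query: R face = BORY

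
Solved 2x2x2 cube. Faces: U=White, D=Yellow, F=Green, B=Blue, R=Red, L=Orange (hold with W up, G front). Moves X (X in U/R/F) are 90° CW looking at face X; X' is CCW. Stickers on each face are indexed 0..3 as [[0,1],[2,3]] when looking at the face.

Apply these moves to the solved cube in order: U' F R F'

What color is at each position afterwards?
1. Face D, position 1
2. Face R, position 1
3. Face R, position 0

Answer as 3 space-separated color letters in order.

After move 1 (U'): U=WWWW F=OOGG R=GGRR B=RRBB L=BBOO
After move 2 (F): F=GOGO U=WWOB R=WGWR D=RGYY L=BYOY
After move 3 (R): R=WWRG U=WOOO F=GGGY D=RBYR B=BRWB
After move 4 (F'): F=GYGG U=WOWR R=BWRG D=YYYR L=BOOO
Query 1: D[1] = Y
Query 2: R[1] = W
Query 3: R[0] = B

Answer: Y W B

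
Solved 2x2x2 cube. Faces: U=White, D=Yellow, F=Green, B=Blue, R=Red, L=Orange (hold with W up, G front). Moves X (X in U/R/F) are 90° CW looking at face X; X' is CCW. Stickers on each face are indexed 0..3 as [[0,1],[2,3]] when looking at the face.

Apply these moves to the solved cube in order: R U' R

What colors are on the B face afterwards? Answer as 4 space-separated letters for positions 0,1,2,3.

After move 1 (R): R=RRRR U=WGWG F=GYGY D=YBYB B=WBWB
After move 2 (U'): U=GGWW F=OOGY R=GYRR B=RRWB L=WBOO
After move 3 (R): R=RGRY U=GOWY F=OBGB D=YWYR B=WRGB
Query: B face = WRGB

Answer: W R G B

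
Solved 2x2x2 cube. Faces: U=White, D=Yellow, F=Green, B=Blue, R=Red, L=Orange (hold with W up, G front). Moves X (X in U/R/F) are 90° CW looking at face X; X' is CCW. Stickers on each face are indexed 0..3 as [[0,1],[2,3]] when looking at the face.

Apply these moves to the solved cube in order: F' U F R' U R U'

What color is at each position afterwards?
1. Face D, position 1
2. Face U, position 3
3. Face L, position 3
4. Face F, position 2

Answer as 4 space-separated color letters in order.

Answer: B O O G

Derivation:
After move 1 (F'): F=GGGG U=WWRR R=YRYR D=OOYY L=OWOW
After move 2 (U): U=RWRW F=YRGG R=BBYR B=OWBB L=GGOW
After move 3 (F): F=GYGR U=RWWG R=RBWR D=YBYY L=GOOO
After move 4 (R'): R=BRRW U=RBWO F=GWGG D=YYYR B=YWBB
After move 5 (U): U=WROB F=BRGG R=YWRW B=GOBB L=GWOO
After move 6 (R): R=RYWW U=WROG F=BYGR D=YBYG B=BORB
After move 7 (U'): U=RGWO F=GWGR R=BYWW B=RYRB L=BOOO
Query 1: D[1] = B
Query 2: U[3] = O
Query 3: L[3] = O
Query 4: F[2] = G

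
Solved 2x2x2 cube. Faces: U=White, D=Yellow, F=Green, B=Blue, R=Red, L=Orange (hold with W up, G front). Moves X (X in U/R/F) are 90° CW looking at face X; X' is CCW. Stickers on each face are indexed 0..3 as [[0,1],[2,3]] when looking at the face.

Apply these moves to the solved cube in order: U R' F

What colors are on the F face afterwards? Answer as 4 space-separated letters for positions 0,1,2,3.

Answer: G R W W

Derivation:
After move 1 (U): U=WWWW F=RRGG R=BBRR B=OOBB L=GGOO
After move 2 (R'): R=BRBR U=WBWO F=RWGW D=YRYG B=YOYB
After move 3 (F): F=GRWW U=WBOG R=WROR D=BBYG L=GYOR
Query: F face = GRWW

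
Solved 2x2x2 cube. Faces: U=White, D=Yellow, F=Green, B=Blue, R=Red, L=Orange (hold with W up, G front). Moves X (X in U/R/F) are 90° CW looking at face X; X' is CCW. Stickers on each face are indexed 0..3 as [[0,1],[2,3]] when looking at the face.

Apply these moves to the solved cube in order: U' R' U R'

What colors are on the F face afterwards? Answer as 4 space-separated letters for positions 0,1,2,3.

Answer: G W G B

Derivation:
After move 1 (U'): U=WWWW F=OOGG R=GGRR B=RRBB L=BBOO
After move 2 (R'): R=GRGR U=WBWR F=OWGW D=YOYG B=YRYB
After move 3 (U): U=WWRB F=GRGW R=YRGR B=BBYB L=OWOO
After move 4 (R'): R=RRYG U=WYRB F=GWGB D=YRYW B=GBOB
Query: F face = GWGB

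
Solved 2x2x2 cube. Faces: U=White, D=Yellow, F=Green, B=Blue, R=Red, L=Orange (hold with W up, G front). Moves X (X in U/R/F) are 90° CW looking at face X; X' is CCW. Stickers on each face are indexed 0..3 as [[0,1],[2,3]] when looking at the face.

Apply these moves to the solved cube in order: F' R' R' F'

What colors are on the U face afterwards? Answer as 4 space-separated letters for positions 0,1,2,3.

After move 1 (F'): F=GGGG U=WWRR R=YRYR D=OOYY L=OWOW
After move 2 (R'): R=RRYY U=WBRB F=GWGR D=OGYG B=YBOB
After move 3 (R'): R=RYRY U=WORY F=GBGB D=OWYR B=GBGB
After move 4 (F'): F=BBGG U=WORR R=WYOY D=WWYR L=OYOR
Query: U face = WORR

Answer: W O R R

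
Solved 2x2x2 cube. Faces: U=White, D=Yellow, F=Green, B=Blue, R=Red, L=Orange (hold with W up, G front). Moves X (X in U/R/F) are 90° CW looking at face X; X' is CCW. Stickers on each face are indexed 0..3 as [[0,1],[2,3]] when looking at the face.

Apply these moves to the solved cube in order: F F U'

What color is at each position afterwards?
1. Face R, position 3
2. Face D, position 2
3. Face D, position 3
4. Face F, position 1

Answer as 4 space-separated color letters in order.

Answer: R Y Y R

Derivation:
After move 1 (F): F=GGGG U=WWOO R=WRWR D=RRYY L=OYOY
After move 2 (F): F=GGGG U=WWYY R=OROR D=WWYY L=OROR
After move 3 (U'): U=WYWY F=ORGG R=GGOR B=ORBB L=BBOR
Query 1: R[3] = R
Query 2: D[2] = Y
Query 3: D[3] = Y
Query 4: F[1] = R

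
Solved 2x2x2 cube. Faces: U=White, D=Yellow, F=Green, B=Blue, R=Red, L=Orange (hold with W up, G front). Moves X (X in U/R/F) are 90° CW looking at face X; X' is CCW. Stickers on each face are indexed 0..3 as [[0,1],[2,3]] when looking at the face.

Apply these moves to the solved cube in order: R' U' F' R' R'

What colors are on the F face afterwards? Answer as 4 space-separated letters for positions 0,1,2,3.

Answer: O Y O R

Derivation:
After move 1 (R'): R=RRRR U=WBWB F=GWGW D=YGYG B=YBYB
After move 2 (U'): U=BBWW F=OOGW R=GWRR B=RRYB L=YBOO
After move 3 (F'): F=OWOG U=BBGR R=GWYR D=BOYG L=YWOW
After move 4 (R'): R=WRGY U=BYGR F=OBOR D=BWYG B=GROB
After move 5 (R'): R=RYWG U=BOGG F=OYOR D=BBYR B=GRWB
Query: F face = OYOR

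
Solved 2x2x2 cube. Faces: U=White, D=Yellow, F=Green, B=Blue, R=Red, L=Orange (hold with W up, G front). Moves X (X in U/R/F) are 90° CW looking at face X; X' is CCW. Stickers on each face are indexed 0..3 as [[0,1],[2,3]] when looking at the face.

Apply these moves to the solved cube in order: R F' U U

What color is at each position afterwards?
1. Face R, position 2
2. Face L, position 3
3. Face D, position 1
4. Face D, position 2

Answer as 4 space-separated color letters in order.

Answer: Y W O Y

Derivation:
After move 1 (R): R=RRRR U=WGWG F=GYGY D=YBYB B=WBWB
After move 2 (F'): F=YYGG U=WGRR R=BRYR D=OOYB L=OGOW
After move 3 (U): U=RWRG F=BRGG R=WBYR B=OGWB L=YYOW
After move 4 (U): U=RRGW F=WBGG R=OGYR B=YYWB L=BROW
Query 1: R[2] = Y
Query 2: L[3] = W
Query 3: D[1] = O
Query 4: D[2] = Y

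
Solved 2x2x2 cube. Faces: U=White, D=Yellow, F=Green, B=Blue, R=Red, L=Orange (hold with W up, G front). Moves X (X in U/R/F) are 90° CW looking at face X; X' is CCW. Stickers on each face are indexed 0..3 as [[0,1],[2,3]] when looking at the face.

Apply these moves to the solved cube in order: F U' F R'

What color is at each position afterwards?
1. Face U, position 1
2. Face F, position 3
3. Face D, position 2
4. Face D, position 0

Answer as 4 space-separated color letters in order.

Answer: B B Y W

Derivation:
After move 1 (F): F=GGGG U=WWOO R=WRWR D=RRYY L=OYOY
After move 2 (U'): U=WOWO F=OYGG R=GGWR B=WRBB L=BBOY
After move 3 (F): F=GOGY U=WOYB R=WGOR D=WGYY L=BROR
After move 4 (R'): R=GRWO U=WBYW F=GOGB D=WOYY B=YRGB
Query 1: U[1] = B
Query 2: F[3] = B
Query 3: D[2] = Y
Query 4: D[0] = W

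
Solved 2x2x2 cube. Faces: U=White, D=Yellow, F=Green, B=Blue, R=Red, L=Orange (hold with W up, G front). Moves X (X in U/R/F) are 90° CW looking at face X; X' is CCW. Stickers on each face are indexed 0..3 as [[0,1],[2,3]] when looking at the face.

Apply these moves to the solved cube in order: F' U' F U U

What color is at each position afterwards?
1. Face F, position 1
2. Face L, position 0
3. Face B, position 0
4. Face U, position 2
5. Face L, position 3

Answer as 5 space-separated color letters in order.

Answer: R W G R O

Derivation:
After move 1 (F'): F=GGGG U=WWRR R=YRYR D=OOYY L=OWOW
After move 2 (U'): U=WRWR F=OWGG R=GGYR B=YRBB L=BBOW
After move 3 (F): F=GOGW U=WRWB R=WGRR D=YGYY L=BOOO
After move 4 (U): U=WWBR F=WGGW R=YRRR B=BOBB L=GOOO
After move 5 (U): U=BWRW F=YRGW R=BORR B=GOBB L=WGOO
Query 1: F[1] = R
Query 2: L[0] = W
Query 3: B[0] = G
Query 4: U[2] = R
Query 5: L[3] = O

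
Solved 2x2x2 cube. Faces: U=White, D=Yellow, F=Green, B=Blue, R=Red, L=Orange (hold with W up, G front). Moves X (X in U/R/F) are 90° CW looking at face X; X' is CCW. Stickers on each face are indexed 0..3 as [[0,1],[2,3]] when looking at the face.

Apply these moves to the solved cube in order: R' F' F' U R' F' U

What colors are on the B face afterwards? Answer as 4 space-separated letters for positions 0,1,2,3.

Answer: W O W B

Derivation:
After move 1 (R'): R=RRRR U=WBWB F=GWGW D=YGYG B=YBYB
After move 2 (F'): F=WWGG U=WBRR R=GRYR D=OOYG L=OBOW
After move 3 (F'): F=WGWG U=WBGY R=OROR D=BWYG L=OROR
After move 4 (U): U=GWYB F=ORWG R=YBOR B=ORYB L=WGOR
After move 5 (R'): R=BRYO U=GYYO F=OWWB D=BRYG B=GRWB
After move 6 (F'): F=WBOW U=GYBY R=RRBO D=GRYG L=WOOY
After move 7 (U): U=BGYY F=RROW R=GRBO B=WOWB L=WBOY
Query: B face = WOWB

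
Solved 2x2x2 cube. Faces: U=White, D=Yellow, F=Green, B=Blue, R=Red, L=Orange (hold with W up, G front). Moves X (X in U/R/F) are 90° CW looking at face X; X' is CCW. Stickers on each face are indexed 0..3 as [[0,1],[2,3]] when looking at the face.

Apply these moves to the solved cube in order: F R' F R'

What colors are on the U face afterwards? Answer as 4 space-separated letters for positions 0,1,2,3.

Answer: W R Y Y

Derivation:
After move 1 (F): F=GGGG U=WWOO R=WRWR D=RRYY L=OYOY
After move 2 (R'): R=RRWW U=WBOB F=GWGO D=RGYG B=YBRB
After move 3 (F): F=GGOW U=WBYY R=ORBW D=WRYG L=OROG
After move 4 (R'): R=RWOB U=WRYY F=GBOY D=WGYW B=GBRB
Query: U face = WRYY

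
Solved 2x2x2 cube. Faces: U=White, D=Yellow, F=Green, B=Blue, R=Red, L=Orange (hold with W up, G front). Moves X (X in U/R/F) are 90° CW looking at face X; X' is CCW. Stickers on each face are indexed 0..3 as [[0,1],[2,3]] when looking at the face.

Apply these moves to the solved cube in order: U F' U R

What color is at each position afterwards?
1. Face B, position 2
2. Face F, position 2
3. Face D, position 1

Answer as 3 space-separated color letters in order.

Answer: W R B

Derivation:
After move 1 (U): U=WWWW F=RRGG R=BBRR B=OOBB L=GGOO
After move 2 (F'): F=RGRG U=WWBR R=YBYR D=GOYY L=GWOW
After move 3 (U): U=BWRW F=YBRG R=OOYR B=GWBB L=RGOW
After move 4 (R): R=YORO U=BBRG F=YORY D=GBYG B=WWWB
Query 1: B[2] = W
Query 2: F[2] = R
Query 3: D[1] = B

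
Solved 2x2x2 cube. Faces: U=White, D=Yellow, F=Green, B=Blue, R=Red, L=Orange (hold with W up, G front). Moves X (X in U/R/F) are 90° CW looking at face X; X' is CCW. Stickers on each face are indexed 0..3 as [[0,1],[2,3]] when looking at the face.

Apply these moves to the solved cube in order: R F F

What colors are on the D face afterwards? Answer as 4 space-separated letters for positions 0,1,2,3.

Answer: G W Y B

Derivation:
After move 1 (R): R=RRRR U=WGWG F=GYGY D=YBYB B=WBWB
After move 2 (F): F=GGYY U=WGOO R=WRGR D=RRYB L=OYOB
After move 3 (F): F=YGYG U=WGBY R=OROR D=GWYB L=OROR
Query: D face = GWYB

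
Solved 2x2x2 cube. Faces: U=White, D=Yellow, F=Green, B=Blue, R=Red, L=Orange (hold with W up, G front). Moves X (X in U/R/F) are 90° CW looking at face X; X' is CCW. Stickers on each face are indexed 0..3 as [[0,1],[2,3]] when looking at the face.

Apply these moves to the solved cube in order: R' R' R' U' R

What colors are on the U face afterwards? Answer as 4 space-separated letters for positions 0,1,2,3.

After move 1 (R'): R=RRRR U=WBWB F=GWGW D=YGYG B=YBYB
After move 2 (R'): R=RRRR U=WYWY F=GBGB D=YWYW B=GBGB
After move 3 (R'): R=RRRR U=WGWG F=GYGY D=YBYB B=WBWB
After move 4 (U'): U=GGWW F=OOGY R=GYRR B=RRWB L=WBOO
After move 5 (R): R=RGRY U=GOWY F=OBGB D=YWYR B=WRGB
Query: U face = GOWY

Answer: G O W Y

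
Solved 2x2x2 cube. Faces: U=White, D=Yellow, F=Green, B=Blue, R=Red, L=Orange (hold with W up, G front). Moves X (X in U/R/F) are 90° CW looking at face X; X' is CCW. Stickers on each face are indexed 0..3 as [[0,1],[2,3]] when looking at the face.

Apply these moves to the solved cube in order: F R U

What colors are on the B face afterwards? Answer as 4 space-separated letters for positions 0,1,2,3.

After move 1 (F): F=GGGG U=WWOO R=WRWR D=RRYY L=OYOY
After move 2 (R): R=WWRR U=WGOG F=GRGY D=RBYB B=OBWB
After move 3 (U): U=OWGG F=WWGY R=OBRR B=OYWB L=GROY
Query: B face = OYWB

Answer: O Y W B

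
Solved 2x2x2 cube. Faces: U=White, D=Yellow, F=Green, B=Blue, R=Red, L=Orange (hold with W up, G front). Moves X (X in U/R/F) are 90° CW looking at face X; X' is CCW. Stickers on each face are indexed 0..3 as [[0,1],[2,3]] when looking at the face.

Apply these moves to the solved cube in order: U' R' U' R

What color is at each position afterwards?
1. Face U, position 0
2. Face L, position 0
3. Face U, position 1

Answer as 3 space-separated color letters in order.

After move 1 (U'): U=WWWW F=OOGG R=GGRR B=RRBB L=BBOO
After move 2 (R'): R=GRGR U=WBWR F=OWGW D=YOYG B=YRYB
After move 3 (U'): U=BRWW F=BBGW R=OWGR B=GRYB L=YROO
After move 4 (R): R=GORW U=BBWW F=BOGG D=YYYG B=WRRB
Query 1: U[0] = B
Query 2: L[0] = Y
Query 3: U[1] = B

Answer: B Y B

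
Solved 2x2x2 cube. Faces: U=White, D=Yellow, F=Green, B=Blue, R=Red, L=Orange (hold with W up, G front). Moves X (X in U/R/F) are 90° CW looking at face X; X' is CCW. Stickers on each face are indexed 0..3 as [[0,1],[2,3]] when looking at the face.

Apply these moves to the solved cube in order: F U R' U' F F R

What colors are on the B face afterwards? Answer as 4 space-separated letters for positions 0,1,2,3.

After move 1 (F): F=GGGG U=WWOO R=WRWR D=RRYY L=OYOY
After move 2 (U): U=OWOW F=WRGG R=BBWR B=OYBB L=GGOY
After move 3 (R'): R=BRBW U=OBOO F=WWGW D=RRYG B=YYRB
After move 4 (U'): U=BOOO F=GGGW R=WWBW B=BRRB L=YYOY
After move 5 (F): F=GGWG U=BOYY R=OWOW D=BWYG L=YROR
After move 6 (F): F=WGGG U=BORR R=YWYW D=OOYG L=YBOW
After move 7 (R): R=YYWW U=BGRG F=WOGG D=ORYB B=RROB
Query: B face = RROB

Answer: R R O B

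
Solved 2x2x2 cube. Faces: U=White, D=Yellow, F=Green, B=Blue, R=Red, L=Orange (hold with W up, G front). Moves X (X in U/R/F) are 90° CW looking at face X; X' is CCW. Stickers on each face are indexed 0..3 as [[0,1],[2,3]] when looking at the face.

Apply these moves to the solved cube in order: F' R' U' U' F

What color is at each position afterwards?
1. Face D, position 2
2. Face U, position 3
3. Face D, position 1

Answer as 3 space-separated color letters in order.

After move 1 (F'): F=GGGG U=WWRR R=YRYR D=OOYY L=OWOW
After move 2 (R'): R=RRYY U=WBRB F=GWGR D=OGYG B=YBOB
After move 3 (U'): U=BBWR F=OWGR R=GWYY B=RROB L=YBOW
After move 4 (U'): U=BRBW F=YBGR R=OWYY B=GWOB L=RROW
After move 5 (F): F=GYRB U=BRWR R=BWWY D=YOYG L=ROOG
Query 1: D[2] = Y
Query 2: U[3] = R
Query 3: D[1] = O

Answer: Y R O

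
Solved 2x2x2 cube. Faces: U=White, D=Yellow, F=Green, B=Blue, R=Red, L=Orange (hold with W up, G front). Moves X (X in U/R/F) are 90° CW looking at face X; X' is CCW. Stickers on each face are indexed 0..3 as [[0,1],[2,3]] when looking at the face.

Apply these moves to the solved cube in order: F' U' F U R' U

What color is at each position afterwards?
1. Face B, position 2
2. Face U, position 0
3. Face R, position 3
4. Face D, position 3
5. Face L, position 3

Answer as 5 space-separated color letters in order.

After move 1 (F'): F=GGGG U=WWRR R=YRYR D=OOYY L=OWOW
After move 2 (U'): U=WRWR F=OWGG R=GGYR B=YRBB L=BBOW
After move 3 (F): F=GOGW U=WRWB R=WGRR D=YGYY L=BOOO
After move 4 (U): U=WWBR F=WGGW R=YRRR B=BOBB L=GOOO
After move 5 (R'): R=RRYR U=WBBB F=WWGR D=YGYW B=YOGB
After move 6 (U): U=BWBB F=RRGR R=YOYR B=GOGB L=WWOO
Query 1: B[2] = G
Query 2: U[0] = B
Query 3: R[3] = R
Query 4: D[3] = W
Query 5: L[3] = O

Answer: G B R W O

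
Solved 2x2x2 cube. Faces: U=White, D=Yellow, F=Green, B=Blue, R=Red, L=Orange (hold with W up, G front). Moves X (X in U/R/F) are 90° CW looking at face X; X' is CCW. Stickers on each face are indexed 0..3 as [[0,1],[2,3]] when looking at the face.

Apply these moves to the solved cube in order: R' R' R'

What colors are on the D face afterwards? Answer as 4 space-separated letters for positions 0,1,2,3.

After move 1 (R'): R=RRRR U=WBWB F=GWGW D=YGYG B=YBYB
After move 2 (R'): R=RRRR U=WYWY F=GBGB D=YWYW B=GBGB
After move 3 (R'): R=RRRR U=WGWG F=GYGY D=YBYB B=WBWB
Query: D face = YBYB

Answer: Y B Y B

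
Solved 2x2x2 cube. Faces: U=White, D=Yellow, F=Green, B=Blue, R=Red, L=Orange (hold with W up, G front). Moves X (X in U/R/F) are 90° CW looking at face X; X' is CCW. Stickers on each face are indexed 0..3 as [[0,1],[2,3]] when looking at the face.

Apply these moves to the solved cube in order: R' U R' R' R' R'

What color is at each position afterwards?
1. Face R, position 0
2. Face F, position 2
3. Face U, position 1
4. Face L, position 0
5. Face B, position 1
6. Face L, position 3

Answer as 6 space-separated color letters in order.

Answer: Y G W G O O

Derivation:
After move 1 (R'): R=RRRR U=WBWB F=GWGW D=YGYG B=YBYB
After move 2 (U): U=WWBB F=RRGW R=YBRR B=OOYB L=GWOO
After move 3 (R'): R=BRYR U=WYBO F=RWGB D=YRYW B=GOGB
After move 4 (R'): R=RRBY U=WGBG F=RYGO D=YWYB B=WORB
After move 5 (R'): R=RYRB U=WRBW F=RGGG D=YYYO B=BOWB
After move 6 (R'): R=YBRR U=WWBB F=RRGW D=YGYG B=OOYB
Query 1: R[0] = Y
Query 2: F[2] = G
Query 3: U[1] = W
Query 4: L[0] = G
Query 5: B[1] = O
Query 6: L[3] = O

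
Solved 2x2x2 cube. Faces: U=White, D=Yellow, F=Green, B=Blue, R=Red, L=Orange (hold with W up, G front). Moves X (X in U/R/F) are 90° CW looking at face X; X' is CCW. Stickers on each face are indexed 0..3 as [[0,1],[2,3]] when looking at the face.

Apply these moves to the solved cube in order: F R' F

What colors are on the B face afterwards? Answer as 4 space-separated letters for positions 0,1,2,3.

Answer: Y B R B

Derivation:
After move 1 (F): F=GGGG U=WWOO R=WRWR D=RRYY L=OYOY
After move 2 (R'): R=RRWW U=WBOB F=GWGO D=RGYG B=YBRB
After move 3 (F): F=GGOW U=WBYY R=ORBW D=WRYG L=OROG
Query: B face = YBRB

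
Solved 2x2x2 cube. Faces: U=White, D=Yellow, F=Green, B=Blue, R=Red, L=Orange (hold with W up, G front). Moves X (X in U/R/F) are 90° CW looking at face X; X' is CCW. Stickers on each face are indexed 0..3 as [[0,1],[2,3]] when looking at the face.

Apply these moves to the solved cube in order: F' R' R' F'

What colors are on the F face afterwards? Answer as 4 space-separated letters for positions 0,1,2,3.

Answer: B B G G

Derivation:
After move 1 (F'): F=GGGG U=WWRR R=YRYR D=OOYY L=OWOW
After move 2 (R'): R=RRYY U=WBRB F=GWGR D=OGYG B=YBOB
After move 3 (R'): R=RYRY U=WORY F=GBGB D=OWYR B=GBGB
After move 4 (F'): F=BBGG U=WORR R=WYOY D=WWYR L=OYOR
Query: F face = BBGG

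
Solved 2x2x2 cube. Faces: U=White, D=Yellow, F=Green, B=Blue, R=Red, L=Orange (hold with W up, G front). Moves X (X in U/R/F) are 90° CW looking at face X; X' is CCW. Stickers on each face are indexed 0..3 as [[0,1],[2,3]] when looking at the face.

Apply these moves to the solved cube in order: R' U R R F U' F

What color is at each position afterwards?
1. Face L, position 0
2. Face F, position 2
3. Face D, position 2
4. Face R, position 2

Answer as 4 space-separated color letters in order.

Answer: W Y Y O

Derivation:
After move 1 (R'): R=RRRR U=WBWB F=GWGW D=YGYG B=YBYB
After move 2 (U): U=WWBB F=RRGW R=YBRR B=OOYB L=GWOO
After move 3 (R): R=RYRB U=WRBW F=RGGG D=YYYO B=BOWB
After move 4 (R): R=RRBY U=WGBG F=RYGO D=YWYB B=WORB
After move 5 (F): F=GROY U=WGOW R=BRGY D=BRYB L=GYOW
After move 6 (U'): U=GWWO F=GYOY R=GRGY B=BRRB L=WOOW
After move 7 (F): F=OGYY U=GWWO R=WROY D=GGYB L=WBOR
Query 1: L[0] = W
Query 2: F[2] = Y
Query 3: D[2] = Y
Query 4: R[2] = O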